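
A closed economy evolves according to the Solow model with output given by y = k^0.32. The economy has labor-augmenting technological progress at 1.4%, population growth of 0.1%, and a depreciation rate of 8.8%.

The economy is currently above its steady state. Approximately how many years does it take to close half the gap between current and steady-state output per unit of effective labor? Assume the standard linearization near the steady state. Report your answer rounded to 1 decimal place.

Near the steady state the convergence rate is λ = (1 − α)(n + g + δ).
λ = (1 − 0.32) × 0.103 = 0.68 × 0.103 = 0.07004
Half-life = ln 2 / λ = 0.6931 / 0.07004 ≈ 9.90 years

t_½ ≈ 9.9 years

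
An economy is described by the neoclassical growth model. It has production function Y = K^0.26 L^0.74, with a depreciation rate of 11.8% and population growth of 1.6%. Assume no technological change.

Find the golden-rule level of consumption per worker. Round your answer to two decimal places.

c_gold ≈ 0.93

At the golden rule, f'(k) = n + δ, so α·k^(α−1) = n + δ and k_gold = (α/(n + δ))^(1/(1−α)).
k_gold = (0.26/0.134)^(1/0.74) = 1.9403^1.3514 ≈ 2.4492
c_gold = f(k_gold) − (n + δ)·k_gold = 1.2623 − 0.134×2.4492 ≈ 0.9341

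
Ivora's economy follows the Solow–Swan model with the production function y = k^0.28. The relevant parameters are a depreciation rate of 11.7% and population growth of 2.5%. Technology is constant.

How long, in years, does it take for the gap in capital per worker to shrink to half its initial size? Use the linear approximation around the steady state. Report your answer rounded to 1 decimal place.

half-life ≈ 6.8 years

Near the steady state the convergence rate is λ = (1 − α)(n + δ).
λ = (1 − 0.28) × 0.142 = 0.72 × 0.142 = 0.10224
Half-life = ln 2 / λ = 0.6931 / 0.10224 ≈ 6.78 years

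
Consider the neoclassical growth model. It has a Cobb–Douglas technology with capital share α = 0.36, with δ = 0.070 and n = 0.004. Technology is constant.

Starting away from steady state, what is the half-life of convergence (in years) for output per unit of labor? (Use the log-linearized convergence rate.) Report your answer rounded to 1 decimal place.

half-life ≈ 14.6 years

Near the steady state the convergence rate is λ = (1 − α)(n + δ).
λ = (1 − 0.36) × 0.074 = 0.64 × 0.074 = 0.04736
Half-life = ln 2 / λ = 0.6931 / 0.04736 ≈ 14.63 years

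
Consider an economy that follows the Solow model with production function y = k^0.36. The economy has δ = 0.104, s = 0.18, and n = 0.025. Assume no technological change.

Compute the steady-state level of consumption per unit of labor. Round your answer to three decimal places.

c* ≈ 0.989

At the steady state, Δk = 0, so s·k^α = (n + δ)·k.
Rearranging, k^(1−α) = s / (n + δ).
k^0.64 = 0.18 / (0.025 + 0.104) = 0.18 / 0.129 = 1.3953
k* = 1.3953^(1/0.64) ≈ 1.6828
y* = (k*)^α = 1.6828^0.36 ≈ 1.2061
c* = (1 − s)·y* = (1 − 0.18) × 1.2061 ≈ 0.9890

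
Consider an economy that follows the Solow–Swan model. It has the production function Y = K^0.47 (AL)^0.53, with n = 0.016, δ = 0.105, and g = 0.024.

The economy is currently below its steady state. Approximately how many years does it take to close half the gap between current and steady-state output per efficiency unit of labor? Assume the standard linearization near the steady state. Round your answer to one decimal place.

Near the steady state the convergence rate is λ = (1 − α)(n + g + δ).
λ = (1 − 0.47) × 0.145 = 0.53 × 0.145 = 0.07685
Half-life = ln 2 / λ = 0.6931 / 0.07685 ≈ 9.02 years

about 9.0 years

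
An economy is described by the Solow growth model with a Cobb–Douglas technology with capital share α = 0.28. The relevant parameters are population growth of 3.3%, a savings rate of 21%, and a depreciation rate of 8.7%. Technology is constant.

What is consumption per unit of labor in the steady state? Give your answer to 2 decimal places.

c* ≈ 0.98

At the steady state, Δk = 0, so s·k^α = (n + δ)·k.
Rearranging, k^(1−α) = s / (n + δ).
k^0.72 = 0.21 / (0.033 + 0.087) = 0.21 / 0.120 = 1.7500
k* = 1.7500^(1/0.72) ≈ 2.1755
y* = (k*)^α = 2.1755^0.28 ≈ 1.2431
c* = (1 − s)·y* = (1 − 0.21) × 1.2431 ≈ 0.9820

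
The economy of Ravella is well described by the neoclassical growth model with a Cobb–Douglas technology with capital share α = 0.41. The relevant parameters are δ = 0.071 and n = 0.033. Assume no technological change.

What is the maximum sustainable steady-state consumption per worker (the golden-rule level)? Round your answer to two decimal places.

At the golden rule, f'(k) = n + δ, so α·k^(α−1) = n + δ and k_gold = (α/(n + δ))^(1/(1−α)).
k_gold = (0.41/0.104)^(1/0.59) = 3.9423^1.6949 ≈ 10.2267
c_gold = f(k_gold) − (n + δ)·k_gold = 2.5941 − 0.104×10.2267 ≈ 1.5305

c_gold ≈ 1.53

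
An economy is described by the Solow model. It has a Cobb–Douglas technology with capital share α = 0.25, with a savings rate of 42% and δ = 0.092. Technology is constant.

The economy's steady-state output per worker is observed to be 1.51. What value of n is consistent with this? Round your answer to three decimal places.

n ≈ 0.030

At the steady state, Δk = 0, so s·k^α = (n + δ)·k.
Since y* = [s/(n + δ)]^(α/(1−α)), we have s/(n + δ) = (y*)^((1−α)/α) = 1.51^3 = 3.4430.
Therefore n + δ = s / 3.4430 = 0.42 / 3.4430 = 0.1220, so n = 0.1220 − 0.092 = 0.0300.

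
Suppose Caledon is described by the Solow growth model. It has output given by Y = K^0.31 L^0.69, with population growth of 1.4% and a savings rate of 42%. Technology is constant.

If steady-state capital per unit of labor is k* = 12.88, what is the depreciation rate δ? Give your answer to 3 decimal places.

At the steady state, Δk = 0, so s·k^α = (n + δ)·k.
So s / (n + δ) = (k*)^(1−α) = 12.88^0.69 = 5.8323.
Therefore n + δ = s / 5.8323 = 0.42 / 5.8323 = 0.0720, so δ = 0.0720 − 0.014 = 0.0580.

δ ≈ 0.058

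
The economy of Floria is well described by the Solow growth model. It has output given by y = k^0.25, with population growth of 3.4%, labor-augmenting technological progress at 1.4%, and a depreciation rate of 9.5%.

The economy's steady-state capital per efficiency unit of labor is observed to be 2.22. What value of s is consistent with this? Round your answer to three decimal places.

s ≈ 0.260

Steady state requires s·f(k) = (n + g + δ)·k, i.e. s·k^α = (n + g + δ)·k.
So s / (n + g + δ) = (k*)^(1−α) = 2.22^0.75 = 1.8187.
Therefore s = 1.8187 × (n + g + δ) = 1.8187 × 0.143 = 0.2601.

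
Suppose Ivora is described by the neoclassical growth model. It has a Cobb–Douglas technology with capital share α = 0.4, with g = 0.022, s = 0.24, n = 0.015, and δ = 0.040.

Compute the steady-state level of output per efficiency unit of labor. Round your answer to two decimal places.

Steady state requires s·f(k) = (n + g + δ)·k, i.e. s·k^α = (n + g + δ)·k.
Rearranging, k^(1−α) = s / (n + g + δ).
k^0.6 = 0.24 / (0.015 + 0.022 + 0.040) = 0.24 / 0.077 = 3.1169
k* = 3.1169^(1/0.6) ≈ 6.6508
y* = (k*)^α = 6.6508^0.4 ≈ 2.1338

y* ≈ 2.13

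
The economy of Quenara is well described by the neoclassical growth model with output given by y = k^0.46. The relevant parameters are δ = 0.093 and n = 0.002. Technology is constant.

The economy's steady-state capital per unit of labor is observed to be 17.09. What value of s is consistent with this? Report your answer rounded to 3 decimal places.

s ≈ 0.440

At the steady state, Δk = 0, so s·k^α = (n + δ)·k.
So s / (n + δ) = (k*)^(1−α) = 17.09^0.54 = 4.6311.
Therefore s = 4.6311 × (n + δ) = 4.6311 × 0.095 = 0.4400.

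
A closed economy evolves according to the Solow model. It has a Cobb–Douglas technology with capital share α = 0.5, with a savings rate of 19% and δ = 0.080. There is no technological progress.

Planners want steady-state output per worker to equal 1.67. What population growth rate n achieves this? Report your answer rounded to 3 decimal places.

n ≈ 0.034

Steady state requires s·f(k) = (n + δ)·k, i.e. s·k^α = (n + δ)·k.
Since y* = [s/(n + δ)]^(α/(1−α)), we have s/(n + δ) = (y*)^((1−α)/α) = 1.67^1 = 1.6700.
Therefore n + δ = s / 1.6700 = 0.19 / 1.6700 = 0.1138, so n = 0.1138 − 0.080 = 0.0338.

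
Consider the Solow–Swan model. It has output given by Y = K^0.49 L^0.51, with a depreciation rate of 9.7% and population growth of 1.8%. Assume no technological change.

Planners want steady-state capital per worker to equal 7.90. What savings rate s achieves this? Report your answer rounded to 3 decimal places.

s ≈ 0.330

Steady state requires s·f(k) = (n + δ)·k, i.e. s·k^α = (n + δ)·k.
So s / (n + δ) = (k*)^(1−α) = 7.90^0.51 = 2.8694.
Therefore s = 2.8694 × (n + δ) = 2.8694 × 0.115 = 0.3300.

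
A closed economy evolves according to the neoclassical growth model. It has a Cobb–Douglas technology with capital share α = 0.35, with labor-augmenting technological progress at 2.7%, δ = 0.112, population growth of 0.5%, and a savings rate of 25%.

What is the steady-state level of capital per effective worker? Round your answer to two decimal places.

k* ≈ 2.34

At the steady state, Δk = 0, so s·k^α = (n + g + δ)·k.
Rearranging, k^(1−α) = s / (n + g + δ).
k^0.65 = 0.25 / (0.005 + 0.027 + 0.112) = 0.25 / 0.144 = 1.7361
k* = 1.7361^(1/0.65) ≈ 2.3366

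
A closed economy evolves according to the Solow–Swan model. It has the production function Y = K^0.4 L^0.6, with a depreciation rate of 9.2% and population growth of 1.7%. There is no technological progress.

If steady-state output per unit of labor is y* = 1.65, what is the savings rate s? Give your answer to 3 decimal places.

In steady state, investment equals break-even investment: s·k^α = (n + δ)·k.
Since y* = [s/(n + δ)]^(α/(1−α)), we have s/(n + δ) = (y*)^((1−α)/α) = 1.65^1.5 = 2.1195.
Therefore s = 2.1195 × (n + δ) = 2.1195 × 0.109 = 0.2310.

s ≈ 0.231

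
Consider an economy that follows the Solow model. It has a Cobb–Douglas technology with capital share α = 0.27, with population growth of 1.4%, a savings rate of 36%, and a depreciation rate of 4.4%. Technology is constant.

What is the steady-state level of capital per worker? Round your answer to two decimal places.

At the steady state, Δk = 0, so s·k^α = (n + δ)·k.
Dividing both sides by k: k^(1−α) = s / (n + δ).
k^0.73 = 0.36 / (0.014 + 0.044) = 0.36 / 0.058 = 6.2069
k* = 6.2069^(1/0.73) ≈ 12.1935

k* = 12.19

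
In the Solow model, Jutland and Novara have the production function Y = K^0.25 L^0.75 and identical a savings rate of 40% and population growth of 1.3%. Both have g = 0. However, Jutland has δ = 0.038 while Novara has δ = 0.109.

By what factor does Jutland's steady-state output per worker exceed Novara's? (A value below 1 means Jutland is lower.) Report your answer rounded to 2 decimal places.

ratio ≈ 1.34

Steady-state y* = [s/(n + δ)]^(α/(1−α)), so the ratio is [ (s_J/(n + δ)_J) / (s_N/(n + δ)_N) ]^0.3333.
s_J/(n + δ)_J = 0.40/0.051 = 7.8431; s_N/(n + δ)_N = 0.40/0.122 = 3.2787.
Ratio = (7.8431/3.2787)^0.3333 = 2.3921^0.3333 ≈ 1.3374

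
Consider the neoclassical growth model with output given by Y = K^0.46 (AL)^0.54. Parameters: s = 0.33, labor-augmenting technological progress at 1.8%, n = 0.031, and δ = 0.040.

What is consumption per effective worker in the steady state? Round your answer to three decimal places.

At the steady state, Δk = 0, so s·k^α = (n + g + δ)·k.
Dividing both sides by k: k^(1−α) = s / (n + g + δ).
k^0.54 = 0.33 / (0.031 + 0.018 + 0.040) = 0.33 / 0.089 = 3.7079
k* = 3.7079^(1/0.54) ≈ 11.3225
y* = (k*)^α = 11.3225^0.46 ≈ 3.0536
c* = (1 − s)·y* = (1 − 0.33) × 3.0536 ≈ 2.0459

c* ≈ 2.046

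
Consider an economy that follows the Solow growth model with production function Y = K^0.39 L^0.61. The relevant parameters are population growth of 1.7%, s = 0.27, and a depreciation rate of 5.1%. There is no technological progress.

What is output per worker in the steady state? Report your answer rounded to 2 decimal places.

Steady state requires s·f(k) = (n + δ)·k, i.e. s·k^α = (n + δ)·k.
Dividing both sides by k: k^(1−α) = s / (n + δ).
k^0.61 = 0.27 / (0.017 + 0.051) = 0.27 / 0.068 = 3.9706
k* = 3.9706^(1/0.61) ≈ 9.5881
y* = (k*)^α = 9.5881^0.39 ≈ 2.4148

y* = 2.41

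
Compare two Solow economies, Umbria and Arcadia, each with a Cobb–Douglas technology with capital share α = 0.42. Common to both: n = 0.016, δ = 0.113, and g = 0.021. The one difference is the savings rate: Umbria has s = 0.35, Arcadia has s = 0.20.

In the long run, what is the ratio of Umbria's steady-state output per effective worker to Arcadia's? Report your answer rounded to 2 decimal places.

ratio ≈ 1.50

Steady-state y* = [s/(n + g + δ)]^(α/(1−α)), so the ratio is [ (s_U/(n + g + δ)_U) / (s_A/(n + g + δ)_A) ]^0.7241.
s_U/(n + g + δ)_U = 0.35/0.150 = 2.3333; s_A/(n + g + δ)_A = 0.20/0.150 = 1.3333.
Ratio = (2.3333/1.3333)^0.7241 = 1.7500^0.7241 ≈ 1.4996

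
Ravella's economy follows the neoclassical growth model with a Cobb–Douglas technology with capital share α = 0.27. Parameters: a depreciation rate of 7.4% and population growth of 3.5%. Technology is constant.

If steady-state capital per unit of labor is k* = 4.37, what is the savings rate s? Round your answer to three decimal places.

s ≈ 0.320

In steady state, investment equals break-even investment: s·k^α = (n + δ)·k.
So s / (n + δ) = (k*)^(1−α) = 4.37^0.73 = 2.9346.
Therefore s = 2.9346 × (n + δ) = 2.9346 × 0.109 = 0.3199.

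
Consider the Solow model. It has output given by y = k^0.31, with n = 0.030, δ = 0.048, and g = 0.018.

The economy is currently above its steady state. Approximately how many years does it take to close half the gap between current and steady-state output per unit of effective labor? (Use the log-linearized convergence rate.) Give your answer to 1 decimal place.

Near the steady state the convergence rate is λ = (1 − α)(n + g + δ).
λ = (1 − 0.31) × 0.096 = 0.69 × 0.096 = 0.06624
Half-life = ln 2 / λ = 0.6931 / 0.06624 ≈ 10.46 years

about 10.5 years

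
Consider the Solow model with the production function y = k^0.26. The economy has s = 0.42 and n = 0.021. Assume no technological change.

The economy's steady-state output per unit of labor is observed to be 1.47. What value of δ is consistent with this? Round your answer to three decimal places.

In steady state, investment equals break-even investment: s·k^α = (n + δ)·k.
Since y* = [s/(n + δ)]^(α/(1−α)), we have s/(n + δ) = (y*)^((1−α)/α) = 1.47^2.8462 = 2.9938.
Therefore n + δ = s / 2.9938 = 0.42 / 2.9938 = 0.1403, so δ = 0.1403 − 0.021 = 0.1193.

δ ≈ 0.119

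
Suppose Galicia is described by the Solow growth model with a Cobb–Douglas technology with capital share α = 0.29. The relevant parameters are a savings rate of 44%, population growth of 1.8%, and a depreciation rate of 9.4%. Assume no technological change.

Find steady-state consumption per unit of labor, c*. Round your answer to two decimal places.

At the steady state, Δk = 0, so s·k^α = (n + δ)·k.
Rearranging, k^(1−α) = s / (n + δ).
k^0.71 = 0.44 / (0.018 + 0.094) = 0.44 / 0.112 = 3.9286
k* = 3.9286^(1/0.71) ≈ 6.8700
y* = (k*)^α = 6.8700^0.29 ≈ 1.7487
c* = (1 − s)·y* = (1 − 0.44) × 1.7487 ≈ 0.9793

c* ≈ 0.98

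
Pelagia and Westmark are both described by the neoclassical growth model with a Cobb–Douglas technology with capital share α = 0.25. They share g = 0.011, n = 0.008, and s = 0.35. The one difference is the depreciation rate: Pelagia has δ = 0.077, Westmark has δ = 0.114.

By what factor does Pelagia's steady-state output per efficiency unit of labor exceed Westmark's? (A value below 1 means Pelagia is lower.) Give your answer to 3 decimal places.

Steady-state y* = [s/(n + g + δ)]^(α/(1−α)), so the ratio is [ (s_P/(n + g + δ)_P) / (s_W/(n + g + δ)_W) ]^0.3333.
s_P/(n + g + δ)_P = 0.35/0.096 = 3.6458; s_W/(n + g + δ)_W = 0.35/0.133 = 2.6316.
Ratio = (3.6458/2.6316)^0.3333 = 1.3854^0.3333 ≈ 1.1148

ratio ≈ 1.115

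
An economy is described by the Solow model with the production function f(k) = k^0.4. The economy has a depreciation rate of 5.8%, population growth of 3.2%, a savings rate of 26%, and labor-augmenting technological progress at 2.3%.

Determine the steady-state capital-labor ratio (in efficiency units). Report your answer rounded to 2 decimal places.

In steady state, investment equals break-even investment: s·k^α = (n + g + δ)·k.
Rearranging, k^(1−α) = s / (n + g + δ).
k^0.6 = 0.26 / (0.032 + 0.023 + 0.058) = 0.26 / 0.113 = 2.3009
k* = 2.3009^(1/0.6) ≈ 4.0102

k* = 4.01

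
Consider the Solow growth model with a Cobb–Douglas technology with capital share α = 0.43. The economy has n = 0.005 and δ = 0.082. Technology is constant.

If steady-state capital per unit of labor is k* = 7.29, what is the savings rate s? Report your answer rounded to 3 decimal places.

s ≈ 0.270

Steady state requires s·f(k) = (n + δ)·k, i.e. s·k^α = (n + δ)·k.
So s / (n + δ) = (k*)^(1−α) = 7.29^0.57 = 3.1028.
Therefore s = 3.1028 × (n + δ) = 3.1028 × 0.087 = 0.2699.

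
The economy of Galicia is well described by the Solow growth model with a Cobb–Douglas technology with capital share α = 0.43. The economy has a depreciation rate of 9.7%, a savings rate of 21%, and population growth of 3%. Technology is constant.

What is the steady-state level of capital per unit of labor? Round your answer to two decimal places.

k* ≈ 2.42

In steady state, investment equals break-even investment: s·k^α = (n + δ)·k.
Dividing both sides by k: k^(1−α) = s / (n + δ).
k^0.57 = 0.21 / (0.030 + 0.097) = 0.21 / 0.127 = 1.6535
k* = 1.6535^(1/0.57) ≈ 2.4164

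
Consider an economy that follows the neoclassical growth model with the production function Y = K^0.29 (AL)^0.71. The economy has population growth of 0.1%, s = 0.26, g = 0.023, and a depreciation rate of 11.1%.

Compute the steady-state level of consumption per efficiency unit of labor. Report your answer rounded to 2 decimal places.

At the steady state, Δk = 0, so s·k^α = (n + g + δ)·k.
Dividing both sides by k: k^(1−α) = s / (n + g + δ).
k^0.71 = 0.26 / (0.001 + 0.023 + 0.111) = 0.26 / 0.135 = 1.9259
k* = 1.9259^(1/0.71) ≈ 2.5171
y* = (k*)^α = 2.5171^0.29 ≈ 1.3070
c* = (1 − s)·y* = (1 − 0.26) × 1.3070 ≈ 0.9672

c* = 0.97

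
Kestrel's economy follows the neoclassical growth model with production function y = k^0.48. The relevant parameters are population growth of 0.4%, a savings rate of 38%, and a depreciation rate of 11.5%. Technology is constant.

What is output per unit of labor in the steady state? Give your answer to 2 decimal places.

y* = 2.92

Steady state requires s·f(k) = (n + δ)·k, i.e. s·k^α = (n + δ)·k.
Dividing both sides by k: k^(1−α) = s / (n + δ).
k^0.52 = 0.38 / (0.004 + 0.115) = 0.38 / 0.119 = 3.1933
k* = 3.1933^(1/0.52) ≈ 9.3259
y* = (k*)^α = 9.3259^0.48 ≈ 2.9205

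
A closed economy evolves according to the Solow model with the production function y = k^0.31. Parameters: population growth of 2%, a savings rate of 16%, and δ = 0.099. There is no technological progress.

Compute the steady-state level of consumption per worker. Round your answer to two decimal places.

In steady state, investment equals break-even investment: s·k^α = (n + δ)·k.
Rearranging, k^(1−α) = s / (n + δ).
k^0.69 = 0.16 / (0.020 + 0.099) = 0.16 / 0.119 = 1.3445
k* = 1.3445^(1/0.69) ≈ 1.5357
y* = (k*)^α = 1.5357^0.31 ≈ 1.1422
c* = (1 − s)·y* = (1 − 0.16) × 1.1422 ≈ 0.9594

c* = 0.96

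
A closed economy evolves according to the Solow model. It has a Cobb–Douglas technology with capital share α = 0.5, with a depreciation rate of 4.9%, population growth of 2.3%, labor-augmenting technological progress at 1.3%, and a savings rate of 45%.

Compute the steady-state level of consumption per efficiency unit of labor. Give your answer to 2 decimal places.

c* = 2.91

In steady state, investment equals break-even investment: s·k^α = (n + g + δ)·k.
Dividing both sides by k: k^(1−α) = s / (n + g + δ).
k^0.5 = 0.45 / (0.023 + 0.013 + 0.049) = 0.45 / 0.085 = 5.2941
k* = 5.2941^(1/0.5) ≈ 28.0275
y* = (k*)^α = 28.0275^0.5 ≈ 5.2941
c* = (1 − s)·y* = (1 − 0.45) × 5.2941 ≈ 2.9118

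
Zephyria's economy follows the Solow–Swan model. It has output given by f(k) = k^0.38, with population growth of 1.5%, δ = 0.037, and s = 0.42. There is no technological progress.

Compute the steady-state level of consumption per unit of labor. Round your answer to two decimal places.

In steady state, investment equals break-even investment: s·k^α = (n + δ)·k.
Rearranging, k^(1−α) = s / (n + δ).
k^0.62 = 0.42 / (0.015 + 0.037) = 0.42 / 0.052 = 8.0769
k* = 8.0769^(1/0.62) ≈ 29.0602
y* = (k*)^α = 29.0602^0.38 ≈ 3.5979
c* = (1 − s)·y* = (1 − 0.42) × 3.5979 ≈ 2.0868

c* ≈ 2.09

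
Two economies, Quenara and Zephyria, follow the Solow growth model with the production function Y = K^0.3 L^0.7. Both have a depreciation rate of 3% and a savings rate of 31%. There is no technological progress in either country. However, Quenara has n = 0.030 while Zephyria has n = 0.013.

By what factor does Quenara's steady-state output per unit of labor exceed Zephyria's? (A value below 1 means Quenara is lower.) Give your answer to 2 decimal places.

y*_Q / y*_Z ≈ 0.87

Steady-state y* = [s/(n + δ)]^(α/(1−α)), so the ratio is [ (s_Q/(n + δ)_Q) / (s_Z/(n + δ)_Z) ]^0.4286.
s_Q/(n + δ)_Q = 0.31/0.060 = 5.1667; s_Z/(n + δ)_Z = 0.31/0.043 = 7.2093.
Ratio = (5.1667/7.2093)^0.4286 = 0.7167^0.4286 ≈ 0.8670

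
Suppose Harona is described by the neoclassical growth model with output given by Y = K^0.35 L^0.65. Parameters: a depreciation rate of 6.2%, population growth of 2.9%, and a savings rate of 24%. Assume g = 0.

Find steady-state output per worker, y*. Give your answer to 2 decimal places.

y* = 1.69

In steady state, investment equals break-even investment: s·k^α = (n + δ)·k.
Dividing both sides by k: k^(1−α) = s / (n + δ).
k^0.65 = 0.24 / (0.029 + 0.062) = 0.24 / 0.091 = 2.6374
k* = 2.6374^(1/0.65) ≈ 4.4459
y* = (k*)^α = 4.4459^0.35 ≈ 1.6857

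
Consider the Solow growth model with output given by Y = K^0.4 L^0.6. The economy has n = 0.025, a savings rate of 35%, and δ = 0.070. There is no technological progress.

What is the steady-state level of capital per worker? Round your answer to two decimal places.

In steady state, investment equals break-even investment: s·k^α = (n + δ)·k.
Dividing both sides by k: k^(1−α) = s / (n + δ).
k^0.6 = 0.35 / (0.025 + 0.070) = 0.35 / 0.095 = 3.6842
k* = 3.6842^(1/0.6) ≈ 8.7883

k* = 8.79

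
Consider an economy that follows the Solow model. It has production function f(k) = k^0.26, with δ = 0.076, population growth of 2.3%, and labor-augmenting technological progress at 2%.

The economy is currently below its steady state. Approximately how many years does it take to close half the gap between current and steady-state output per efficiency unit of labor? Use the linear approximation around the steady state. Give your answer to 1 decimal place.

about 7.9 years

Near the steady state the convergence rate is λ = (1 − α)(n + g + δ).
λ = (1 − 0.26) × 0.119 = 0.74 × 0.119 = 0.08806
Half-life = ln 2 / λ = 0.6931 / 0.08806 ≈ 7.87 years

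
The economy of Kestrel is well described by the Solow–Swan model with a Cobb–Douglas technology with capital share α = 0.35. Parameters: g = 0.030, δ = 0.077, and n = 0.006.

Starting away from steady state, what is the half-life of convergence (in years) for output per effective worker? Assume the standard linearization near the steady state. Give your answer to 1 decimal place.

Near the steady state the convergence rate is λ = (1 − α)(n + g + δ).
λ = (1 − 0.35) × 0.113 = 0.65 × 0.113 = 0.07345
Half-life = ln 2 / λ = 0.6931 / 0.07345 ≈ 9.44 years

t_½ ≈ 9.4 years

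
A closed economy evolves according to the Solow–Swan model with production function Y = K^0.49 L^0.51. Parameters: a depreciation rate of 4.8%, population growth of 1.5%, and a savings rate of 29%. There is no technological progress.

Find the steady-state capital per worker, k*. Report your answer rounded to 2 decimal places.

At the steady state, Δk = 0, so s·k^α = (n + δ)·k.
Rearranging, k^(1−α) = s / (n + δ).
k^0.51 = 0.29 / (0.015 + 0.048) = 0.29 / 0.063 = 4.6032
k* = 4.6032^(1/0.51) ≈ 19.9580

k* ≈ 19.96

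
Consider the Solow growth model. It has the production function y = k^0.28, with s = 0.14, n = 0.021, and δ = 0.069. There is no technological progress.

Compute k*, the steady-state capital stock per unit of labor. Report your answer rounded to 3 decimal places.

k* ≈ 1.847

In steady state, investment equals break-even investment: s·k^α = (n + δ)·k.
Dividing both sides by k: k^(1−α) = s / (n + δ).
k^0.72 = 0.14 / (0.021 + 0.069) = 0.14 / 0.090 = 1.5556
k* = 1.5556^(1/0.72) ≈ 1.8472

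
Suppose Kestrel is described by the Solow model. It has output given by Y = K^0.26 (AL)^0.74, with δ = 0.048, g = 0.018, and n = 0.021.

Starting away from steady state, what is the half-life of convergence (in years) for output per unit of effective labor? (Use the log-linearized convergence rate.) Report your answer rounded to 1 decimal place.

Near the steady state the convergence rate is λ = (1 − α)(n + g + δ).
λ = (1 − 0.26) × 0.087 = 0.74 × 0.087 = 0.06438
Half-life = ln 2 / λ = 0.6931 / 0.06438 ≈ 10.77 years

t_½ ≈ 10.8 years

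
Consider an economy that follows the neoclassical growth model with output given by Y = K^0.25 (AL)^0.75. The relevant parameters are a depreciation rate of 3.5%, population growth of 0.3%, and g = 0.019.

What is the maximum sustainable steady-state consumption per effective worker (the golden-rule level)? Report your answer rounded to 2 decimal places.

c_gold ≈ 1.23

At the golden rule, f'(k) = n + g + δ, so α·k^(α−1) = n + g + δ and k_gold = (α/(n + g + δ))^(1/(1−α)).
k_gold = (0.25/0.057)^(1/0.75) = 4.3860^1.3333 ≈ 7.1791
c_gold = f(k_gold) − (n + g + δ)·k_gold = 1.6369 − 0.057×7.1791 ≈ 1.2277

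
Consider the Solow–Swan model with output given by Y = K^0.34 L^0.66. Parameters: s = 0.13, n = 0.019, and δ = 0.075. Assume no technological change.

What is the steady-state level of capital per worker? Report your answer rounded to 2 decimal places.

k* = 1.63

Steady state requires s·f(k) = (n + δ)·k, i.e. s·k^α = (n + δ)·k.
Rearranging, k^(1−α) = s / (n + δ).
k^0.66 = 0.13 / (0.019 + 0.075) = 0.13 / 0.094 = 1.3830
k* = 1.3830^(1/0.66) ≈ 1.6344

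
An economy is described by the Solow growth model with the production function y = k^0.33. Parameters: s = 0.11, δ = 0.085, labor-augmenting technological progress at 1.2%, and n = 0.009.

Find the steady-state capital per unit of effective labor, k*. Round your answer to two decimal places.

k* ≈ 1.06

Steady state requires s·f(k) = (n + g + δ)·k, i.e. s·k^α = (n + g + δ)·k.
Rearranging, k^(1−α) = s / (n + g + δ).
k^0.67 = 0.11 / (0.009 + 0.012 + 0.085) = 0.11 / 0.106 = 1.0377
k* = 1.0377^(1/0.67) ≈ 1.0568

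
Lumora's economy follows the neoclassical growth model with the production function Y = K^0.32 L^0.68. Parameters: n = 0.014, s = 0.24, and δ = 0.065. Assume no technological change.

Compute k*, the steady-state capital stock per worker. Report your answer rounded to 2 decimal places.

k* = 5.12

In steady state, investment equals break-even investment: s·k^α = (n + δ)·k.
Dividing both sides by k: k^(1−α) = s / (n + δ).
k^0.68 = 0.24 / (0.014 + 0.065) = 0.24 / 0.079 = 3.0380
k* = 3.0380^(1/0.68) ≈ 5.1249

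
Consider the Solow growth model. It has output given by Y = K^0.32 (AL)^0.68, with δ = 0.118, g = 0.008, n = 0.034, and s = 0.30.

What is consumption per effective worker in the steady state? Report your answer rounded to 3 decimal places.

Steady state requires s·f(k) = (n + g + δ)·k, i.e. s·k^α = (n + g + δ)·k.
Dividing both sides by k: k^(1−α) = s / (n + g + δ).
k^0.68 = 0.30 / (0.034 + 0.008 + 0.118) = 0.30 / 0.160 = 1.8750
k* = 1.8750^(1/0.68) ≈ 2.5204
y* = (k*)^α = 2.5204^0.32 ≈ 1.3442
c* = (1 − s)·y* = (1 − 0.30) × 1.3442 ≈ 0.9409

c* ≈ 0.941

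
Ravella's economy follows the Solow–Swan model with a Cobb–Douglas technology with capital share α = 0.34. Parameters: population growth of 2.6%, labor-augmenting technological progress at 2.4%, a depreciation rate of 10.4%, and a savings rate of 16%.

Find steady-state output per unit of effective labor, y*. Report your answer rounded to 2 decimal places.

y* ≈ 1.02

At the steady state, Δk = 0, so s·k^α = (n + g + δ)·k.
Dividing both sides by k: k^(1−α) = s / (n + g + δ).
k^0.66 = 0.16 / (0.026 + 0.024 + 0.104) = 0.16 / 0.154 = 1.0390
k* = 1.0390^(1/0.66) ≈ 1.0597
y* = (k*)^α = 1.0597^0.34 ≈ 1.0199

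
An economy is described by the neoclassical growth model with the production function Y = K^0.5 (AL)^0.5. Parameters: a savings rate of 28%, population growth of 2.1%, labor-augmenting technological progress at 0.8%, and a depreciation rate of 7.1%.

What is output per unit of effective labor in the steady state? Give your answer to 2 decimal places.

y* = 2.80

At the steady state, Δk = 0, so s·k^α = (n + g + δ)·k.
Rearranging, k^(1−α) = s / (n + g + δ).
k^0.5 = 0.28 / (0.021 + 0.008 + 0.071) = 0.28 / 0.100 = 2.8000
k* = 2.8000^(1/0.5) ≈ 7.8400
y* = (k*)^α = 7.8400^0.5 ≈ 2.8000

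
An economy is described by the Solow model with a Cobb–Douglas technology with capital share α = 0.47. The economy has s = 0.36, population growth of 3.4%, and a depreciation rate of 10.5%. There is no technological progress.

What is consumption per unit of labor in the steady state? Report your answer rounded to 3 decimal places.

Steady state requires s·f(k) = (n + δ)·k, i.e. s·k^α = (n + δ)·k.
Rearranging, k^(1−α) = s / (n + δ).
k^0.53 = 0.36 / (0.034 + 0.105) = 0.36 / 0.139 = 2.5899
k* = 2.5899^(1/0.53) ≈ 6.0225
y* = (k*)^α = 6.0225^0.47 ≈ 2.3254
c* = (1 − s)·y* = (1 − 0.36) × 2.3254 ≈ 1.4883

c* = 1.488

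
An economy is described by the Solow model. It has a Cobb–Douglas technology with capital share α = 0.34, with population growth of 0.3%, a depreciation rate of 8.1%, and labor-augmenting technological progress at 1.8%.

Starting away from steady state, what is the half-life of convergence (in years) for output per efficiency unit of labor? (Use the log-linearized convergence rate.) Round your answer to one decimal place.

Near the steady state the convergence rate is λ = (1 − α)(n + g + δ).
λ = (1 − 0.34) × 0.102 = 0.66 × 0.102 = 0.06732
Half-life = ln 2 / λ = 0.6931 / 0.06732 ≈ 10.30 years

t_½ ≈ 10.3 years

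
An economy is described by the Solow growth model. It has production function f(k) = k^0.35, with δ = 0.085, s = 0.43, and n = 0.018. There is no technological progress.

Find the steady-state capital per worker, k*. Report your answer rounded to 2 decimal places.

Steady state requires s·f(k) = (n + δ)·k, i.e. s·k^α = (n + δ)·k.
Dividing both sides by k: k^(1−α) = s / (n + δ).
k^0.65 = 0.43 / (0.018 + 0.085) = 0.43 / 0.103 = 4.1748
k* = 4.1748^(1/0.65) ≈ 9.0121

k* = 9.01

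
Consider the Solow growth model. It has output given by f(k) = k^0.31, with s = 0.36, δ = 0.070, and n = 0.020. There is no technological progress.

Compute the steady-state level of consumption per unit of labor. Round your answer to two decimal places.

c* ≈ 1.19

At the steady state, Δk = 0, so s·k^α = (n + δ)·k.
Rearranging, k^(1−α) = s / (n + δ).
k^0.69 = 0.36 / (0.020 + 0.070) = 0.36 / 0.090 = 4.0000
k* = 4.0000^(1/0.69) ≈ 7.4568
y* = (k*)^α = 7.4568^0.31 ≈ 1.8642
c* = (1 − s)·y* = (1 − 0.36) × 1.8642 ≈ 1.1931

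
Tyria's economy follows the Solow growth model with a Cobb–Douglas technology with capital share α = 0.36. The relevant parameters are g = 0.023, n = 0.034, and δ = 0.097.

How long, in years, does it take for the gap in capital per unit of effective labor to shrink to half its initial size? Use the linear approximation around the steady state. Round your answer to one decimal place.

Near the steady state the convergence rate is λ = (1 − α)(n + g + δ).
λ = (1 − 0.36) × 0.154 = 0.64 × 0.154 = 0.09856
Half-life = ln 2 / λ = 0.6931 / 0.09856 ≈ 7.03 years

half-life ≈ 7.0 years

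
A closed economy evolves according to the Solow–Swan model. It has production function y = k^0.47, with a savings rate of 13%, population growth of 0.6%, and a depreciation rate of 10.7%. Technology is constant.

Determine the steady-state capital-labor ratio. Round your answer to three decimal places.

k* ≈ 1.303

At the steady state, Δk = 0, so s·k^α = (n + δ)·k.
Rearranging, k^(1−α) = s / (n + δ).
k^0.53 = 0.13 / (0.006 + 0.107) = 0.13 / 0.113 = 1.1504
k* = 1.1504^(1/0.53) ≈ 1.3026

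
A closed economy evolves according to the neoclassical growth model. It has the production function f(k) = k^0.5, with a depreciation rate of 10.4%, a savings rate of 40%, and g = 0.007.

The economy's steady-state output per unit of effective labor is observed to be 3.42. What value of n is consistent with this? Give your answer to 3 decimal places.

In steady state, investment equals break-even investment: s·k^α = (n + g + δ)·k.
Since y* = [s/(n + g + δ)]^(α/(1−α)), we have s/(n + g + δ) = (y*)^((1−α)/α) = 3.42^1 = 3.4200.
Therefore n + g + δ = s / 3.4200 = 0.40 / 3.4200 = 0.1170, so n = 0.1170 − 0.111 = 0.0060.

n ≈ 0.006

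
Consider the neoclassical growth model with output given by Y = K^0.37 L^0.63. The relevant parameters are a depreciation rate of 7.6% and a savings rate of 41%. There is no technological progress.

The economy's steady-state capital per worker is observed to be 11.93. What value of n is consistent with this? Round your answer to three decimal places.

At the steady state, Δk = 0, so s·k^α = (n + δ)·k.
So s / (n + δ) = (k*)^(1−α) = 11.93^0.63 = 4.7674.
Therefore n + δ = s / 4.7674 = 0.41 / 4.7674 = 0.0860, so n = 0.0860 − 0.076 = 0.0100.

n ≈ 0.010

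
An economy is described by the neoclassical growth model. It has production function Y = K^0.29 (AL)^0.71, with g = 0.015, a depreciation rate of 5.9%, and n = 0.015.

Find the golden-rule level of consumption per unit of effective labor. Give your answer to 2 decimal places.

c_gold ≈ 1.15

At the golden rule, f'(k) = n + g + δ, so α·k^(α−1) = n + g + δ and k_gold = (α/(n + g + δ))^(1/(1−α)).
k_gold = (0.29/0.089)^(1/0.71) = 3.2584^1.4085 ≈ 5.2792
c_gold = f(k_gold) − (n + g + δ)·k_gold = 1.6201 − 0.089×5.2792 ≈ 1.1503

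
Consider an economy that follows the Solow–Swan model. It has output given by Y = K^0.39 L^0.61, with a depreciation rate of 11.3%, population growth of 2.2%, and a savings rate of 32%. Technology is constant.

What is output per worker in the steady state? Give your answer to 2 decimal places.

y* ≈ 1.74

In steady state, investment equals break-even investment: s·k^α = (n + δ)·k.
Dividing both sides by k: k^(1−α) = s / (n + δ).
k^0.61 = 0.32 / (0.022 + 0.113) = 0.32 / 0.135 = 2.3704
k* = 2.3704^(1/0.61) ≈ 4.1159
y* = (k*)^α = 4.1159^0.39 ≈ 1.7364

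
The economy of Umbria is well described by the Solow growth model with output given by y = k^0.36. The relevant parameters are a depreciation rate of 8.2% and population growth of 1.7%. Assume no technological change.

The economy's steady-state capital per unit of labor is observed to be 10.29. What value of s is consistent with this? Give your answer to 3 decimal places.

At the steady state, Δk = 0, so s·k^α = (n + δ)·k.
So s / (n + δ) = (k*)^(1−α) = 10.29^0.64 = 4.4458.
Therefore s = 4.4458 × (n + δ) = 4.4458 × 0.099 = 0.4401.

s ≈ 0.440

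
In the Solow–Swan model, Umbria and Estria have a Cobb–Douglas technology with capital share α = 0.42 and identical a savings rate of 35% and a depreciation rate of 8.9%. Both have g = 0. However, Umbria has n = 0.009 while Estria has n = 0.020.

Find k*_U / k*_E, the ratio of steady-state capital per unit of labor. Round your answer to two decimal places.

Steady-state k* = [s/(n + δ)]^(1/(1−α)), so the ratio is [ (s_U/(n + δ)_U) / (s_E/(n + δ)_E) ]^1.7241.
s_U/(n + δ)_U = 0.35/0.098 = 3.5714; s_E/(n + δ)_E = 0.35/0.109 = 3.2110.
Ratio = (3.5714/3.2110)^1.7241 = 1.1122^1.7241 ≈ 1.2012

k*_U / k*_E ≈ 1.20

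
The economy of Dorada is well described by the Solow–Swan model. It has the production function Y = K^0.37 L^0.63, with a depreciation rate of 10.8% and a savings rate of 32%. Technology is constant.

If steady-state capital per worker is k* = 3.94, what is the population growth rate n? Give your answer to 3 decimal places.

At the steady state, Δk = 0, so s·k^α = (n + δ)·k.
So s / (n + δ) = (k*)^(1−α) = 3.94^0.63 = 2.3723.
Therefore n + δ = s / 2.3723 = 0.32 / 2.3723 = 0.1349, so n = 0.1349 − 0.108 = 0.0269.

n ≈ 0.027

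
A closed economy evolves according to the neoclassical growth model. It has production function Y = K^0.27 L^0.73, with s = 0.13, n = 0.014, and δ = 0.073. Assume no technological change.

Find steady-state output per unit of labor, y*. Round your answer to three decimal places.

Steady state requires s·f(k) = (n + δ)·k, i.e. s·k^α = (n + δ)·k.
Dividing both sides by k: k^(1−α) = s / (n + δ).
k^0.73 = 0.13 / (0.014 + 0.073) = 0.13 / 0.087 = 1.4943
k* = 1.4943^(1/0.73) ≈ 1.7336
y* = (k*)^α = 1.7336^0.27 ≈ 1.1602

y* = 1.160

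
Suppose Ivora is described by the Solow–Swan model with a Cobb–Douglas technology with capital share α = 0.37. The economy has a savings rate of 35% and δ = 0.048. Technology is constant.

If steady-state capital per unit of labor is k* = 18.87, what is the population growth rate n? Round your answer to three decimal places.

In steady state, investment equals break-even investment: s·k^α = (n + δ)·k.
So s / (n + δ) = (k*)^(1−α) = 18.87^0.63 = 6.3641.
Therefore n + δ = s / 6.3641 = 0.35 / 6.3641 = 0.0550, so n = 0.0550 − 0.048 = 0.0070.

n ≈ 0.007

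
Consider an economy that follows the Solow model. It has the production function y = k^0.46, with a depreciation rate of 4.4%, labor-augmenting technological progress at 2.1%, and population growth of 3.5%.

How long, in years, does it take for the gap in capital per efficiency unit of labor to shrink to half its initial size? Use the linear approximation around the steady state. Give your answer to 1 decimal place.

Near the steady state the convergence rate is λ = (1 − α)(n + g + δ).
λ = (1 − 0.46) × 0.100 = 0.54 × 0.100 = 0.0540
Half-life = ln 2 / λ = 0.6931 / 0.0540 ≈ 12.84 years

half-life ≈ 12.8 years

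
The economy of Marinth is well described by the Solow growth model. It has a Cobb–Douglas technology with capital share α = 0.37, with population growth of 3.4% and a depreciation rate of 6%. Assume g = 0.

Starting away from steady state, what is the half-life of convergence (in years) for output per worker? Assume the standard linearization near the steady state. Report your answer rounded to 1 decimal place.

Near the steady state the convergence rate is λ = (1 − α)(n + δ).
λ = (1 − 0.37) × 0.094 = 0.63 × 0.094 = 0.05922
Half-life = ln 2 / λ = 0.6931 / 0.05922 ≈ 11.70 years

about 11.7 years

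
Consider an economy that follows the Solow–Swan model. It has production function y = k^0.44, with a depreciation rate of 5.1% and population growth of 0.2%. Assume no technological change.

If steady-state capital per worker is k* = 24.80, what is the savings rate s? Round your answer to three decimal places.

Steady state requires s·f(k) = (n + δ)·k, i.e. s·k^α = (n + δ)·k.
So s / (n + δ) = (k*)^(1−α) = 24.80^0.56 = 6.0380.
Therefore s = 6.0380 × (n + δ) = 6.0380 × 0.053 = 0.3200.

s ≈ 0.320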